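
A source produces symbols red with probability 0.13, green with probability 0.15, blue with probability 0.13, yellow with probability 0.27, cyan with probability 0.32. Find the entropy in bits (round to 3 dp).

2.212 bits

H = −Σ pᵢ log₂ pᵢ.
−0.13·log₂(0.13) = 0.3826
−0.15·log₂(0.15) = 0.4105
−0.13·log₂(0.13) = 0.3826
−0.27·log₂(0.27) = 0.5100
−0.32·log₂(0.32) = 0.5260
Sum ≈ 2.2119 → 2.212 bits.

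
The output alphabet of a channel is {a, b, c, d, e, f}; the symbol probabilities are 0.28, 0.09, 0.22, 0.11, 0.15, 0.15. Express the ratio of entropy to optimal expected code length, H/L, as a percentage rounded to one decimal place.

Entropy H = −Σ p log₂ p ≈ 2.4788 bits.
Huffman merges: 9/100+11/100→1/5; 3/20+3/20→3/10; 1/5+11/50→21/50; 7/25+3/10→29/50; 21/50+29/50→1. L = 5/2 ≈ 2.5000.
Efficiency = H/L = 2.4788/2.5000 = 99.2%.

99.2%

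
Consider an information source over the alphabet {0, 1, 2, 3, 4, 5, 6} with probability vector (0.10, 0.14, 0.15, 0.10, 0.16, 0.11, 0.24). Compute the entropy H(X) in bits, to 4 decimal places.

2.7395 bits

H = −Σ pᵢ log₂ pᵢ.
−0.10·log₂(0.10) = 0.3322
−0.14·log₂(0.14) = 0.3971
−0.15·log₂(0.15) = 0.4105
−0.10·log₂(0.10) = 0.3322
−0.16·log₂(0.16) = 0.4230
−0.11·log₂(0.11) = 0.3503
−0.24·log₂(0.24) = 0.4941
Sum ≈ 2.7395 → 2.7395 bits.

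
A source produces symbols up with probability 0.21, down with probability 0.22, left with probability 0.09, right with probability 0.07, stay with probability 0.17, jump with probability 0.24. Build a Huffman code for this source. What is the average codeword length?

2.49 bits/symbol

Repeatedly combine the two least-probable nodes; the expected code length is the sum of the merged weights.
merge 7/100 + 9/100 → 4/25
merge 4/25 + 17/100 → 33/100
merge 21/100 + 11/50 → 43/100
merge 6/25 + 33/100 → 57/100
merge 43/100 + 57/100 → 1
L = 4/25 + 33/100 + 43/100 + 57/100 + 1 = 249/100 = 2.49 bits/symbol.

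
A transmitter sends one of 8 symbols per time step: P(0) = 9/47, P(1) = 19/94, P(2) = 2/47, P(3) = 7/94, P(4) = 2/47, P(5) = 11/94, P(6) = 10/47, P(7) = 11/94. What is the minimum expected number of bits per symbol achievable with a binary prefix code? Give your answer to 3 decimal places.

2.830 bits/symbol

Repeatedly combine the two least-probable nodes; the expected code length is the sum of the merged weights.
merge 2/47 + 2/47 → 4/47
merge 7/94 + 4/47 → 15/94
merge 11/94 + 11/94 → 11/47
merge 15/94 + 9/47 → 33/94
merge 19/94 + 10/47 → 39/94
merge 11/47 + 33/94 → 55/94
merge 39/94 + 55/94 → 1
L = 4/47 + 15/94 + 11/47 + 33/94 + 39/94 + 55/94 + 1 = 133/47 ≈ 2.830 bits/symbol.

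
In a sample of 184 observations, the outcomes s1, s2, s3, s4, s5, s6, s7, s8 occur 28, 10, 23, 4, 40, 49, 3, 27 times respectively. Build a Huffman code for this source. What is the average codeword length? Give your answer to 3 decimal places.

Probabilities are the counts divided by 184.
Repeatedly combine the two least-probable nodes; the expected code length is the sum of the merged weights.
merge 3/184 + 1/46 → 7/184
merge 7/184 + 5/92 → 17/184
merge 17/184 + 1/8 → 5/23
merge 27/184 + 7/46 → 55/184
merge 5/23 + 5/23 → 10/23
merge 49/184 + 55/184 → 13/23
merge 10/23 + 13/23 → 1
L = 7/184 + 17/184 + 5/23 + 55/184 + 10/23 + 13/23 + 1 = 487/184 ≈ 2.647 bits/symbol.

2.647 bits/symbol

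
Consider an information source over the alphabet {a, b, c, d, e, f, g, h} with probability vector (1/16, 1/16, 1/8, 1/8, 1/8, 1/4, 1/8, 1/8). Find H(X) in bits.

Each probability is a power of 1/2, so log₂(1/p) is an integer.
H = Σ p·log₂(1/p) = 1/16·4 + 1/16·4 + 1/8·3 + 1/8·3 + 1/8·3 + 1/4·2 + 1/8·3 + 1/8·3 = 2.875 bits.

2.875 bits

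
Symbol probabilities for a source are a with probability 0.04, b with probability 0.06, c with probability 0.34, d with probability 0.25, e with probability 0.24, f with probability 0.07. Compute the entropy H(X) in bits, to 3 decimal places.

2.221 bits

H = −Σ pᵢ log₂ pᵢ.
−0.04·log₂(0.04) = 0.1858
−0.06·log₂(0.06) = 0.2435
−0.34·log₂(0.34) = 0.5292
−0.25·log₂(0.25) = 0.5000
−0.24·log₂(0.24) = 0.4941
−0.07·log₂(0.07) = 0.2686
Sum ≈ 2.2212 → 2.221 bits.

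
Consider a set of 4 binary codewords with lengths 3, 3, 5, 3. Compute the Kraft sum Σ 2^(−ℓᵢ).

0.40625

With common denominator 2^5 = 32: Σ 2^(−ℓᵢ) = 4/32 + 4/32 + 1/32 + 4/32 = 13/32 = 0.40625.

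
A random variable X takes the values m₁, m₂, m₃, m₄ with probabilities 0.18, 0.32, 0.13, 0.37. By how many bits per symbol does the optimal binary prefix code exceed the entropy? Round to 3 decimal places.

0.055 bits

Entropy H = −Σ p log₂ p ≈ 1.8847 bits.
Huffman merges: 13/100+9/50→31/100; 31/100+8/25→63/100; 37/100+63/100→1. L = 97/50 ≈ 1.9400.
L − H = 1.9400 − 1.8847 = 0.055 bits.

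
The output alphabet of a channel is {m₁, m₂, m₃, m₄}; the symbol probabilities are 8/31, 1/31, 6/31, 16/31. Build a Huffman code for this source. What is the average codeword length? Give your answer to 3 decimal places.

1.710 bits/symbol

Repeatedly combine the two least-probable nodes; the expected code length is the sum of the merged weights.
merge 1/31 + 6/31 → 7/31
merge 7/31 + 8/31 → 15/31
merge 15/31 + 16/31 → 1
L = 7/31 + 15/31 + 1 = 53/31 ≈ 1.710 bits/symbol.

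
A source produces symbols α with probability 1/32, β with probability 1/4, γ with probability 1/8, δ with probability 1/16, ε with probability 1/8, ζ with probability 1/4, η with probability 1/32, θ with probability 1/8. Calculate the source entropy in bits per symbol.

2.6875 bits

Each probability is a power of 1/2, so log₂(1/p) is an integer.
H = Σ p·log₂(1/p) = 1/32·5 + 1/4·2 + 1/8·3 + 1/16·4 + 1/8·3 + 1/4·2 + 1/32·5 + 1/8·3 = 2.6875 bits.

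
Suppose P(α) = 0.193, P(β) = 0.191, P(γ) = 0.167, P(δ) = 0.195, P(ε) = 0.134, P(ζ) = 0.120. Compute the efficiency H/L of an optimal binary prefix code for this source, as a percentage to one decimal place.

Entropy H = −Σ p log₂ p ≈ 2.5610 bits.
Huffman merges: 3/25+67/500→127/500; 167/1000+191/1000→179/500; 193/1000+39/200→97/250; 127/500+179/500→153/250; 97/250+153/250→1. L = 653/250 ≈ 2.6120.
Efficiency = H/L = 2.5610/2.6120 = 98.0%.

98.0%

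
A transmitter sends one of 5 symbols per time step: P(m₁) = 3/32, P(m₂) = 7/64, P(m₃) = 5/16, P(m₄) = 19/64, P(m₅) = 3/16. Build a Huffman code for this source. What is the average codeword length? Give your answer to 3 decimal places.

2.203 bits/symbol

Repeatedly combine the two least-probable nodes; the expected code length is the sum of the merged weights.
merge 3/32 + 7/64 → 13/64
merge 3/16 + 13/64 → 25/64
merge 19/64 + 5/16 → 39/64
merge 25/64 + 39/64 → 1
L = 13/64 + 25/64 + 39/64 + 1 = 141/64 ≈ 2.203 bits/symbol.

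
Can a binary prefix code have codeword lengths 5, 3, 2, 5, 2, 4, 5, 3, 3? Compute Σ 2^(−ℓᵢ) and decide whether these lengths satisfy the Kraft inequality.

With common denominator 2^5 = 32: Σ 2^(−ℓᵢ) = 1/32 + 4/32 + 8/32 + 1/32 + 8/32 + 2/32 + 1/32 + 4/32 + 4/32 = 33/32 = 1.03125.
Kraft's inequality requires Σ ≤ 1; here Σ = 1.03125 > 1, so no such prefix code exists.

1.03125; no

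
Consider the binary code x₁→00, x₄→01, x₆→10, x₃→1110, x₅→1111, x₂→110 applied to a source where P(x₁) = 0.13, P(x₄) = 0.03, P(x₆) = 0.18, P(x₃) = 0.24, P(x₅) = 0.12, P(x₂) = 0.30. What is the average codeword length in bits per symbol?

3.02 bits/symbol

L̄ = Σ pᵢ·ℓᵢ = 0.13·2 + 0.03·2 + 0.18·2 + 0.24·4 + 0.12·4 + 0.30·3 = 3.02 bits/symbol.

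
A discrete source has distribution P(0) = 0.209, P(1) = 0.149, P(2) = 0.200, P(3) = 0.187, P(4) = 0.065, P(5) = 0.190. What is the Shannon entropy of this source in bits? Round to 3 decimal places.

2.510 bits

H = −Σ pᵢ log₂ pᵢ.
−0.209·log₂(0.209) = 0.4720
−0.149·log₂(0.149) = 0.4092
−0.200·log₂(0.200) = 0.4644
−0.187·log₂(0.187) = 0.4523
−0.065·log₂(0.065) = 0.2563
−0.190·log₂(0.190) = 0.4552
Sum ≈ 2.5095 → 2.510 bits.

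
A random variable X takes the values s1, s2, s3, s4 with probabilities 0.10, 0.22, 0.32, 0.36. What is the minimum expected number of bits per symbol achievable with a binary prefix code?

Repeatedly combine the two least-probable nodes; the expected code length is the sum of the merged weights.
merge 1/10 + 11/50 → 8/25
merge 8/25 + 8/25 → 16/25
merge 9/25 + 16/25 → 1
L = 8/25 + 16/25 + 1 = 49/25 = 1.96 bits/symbol.

1.96 bits/symbol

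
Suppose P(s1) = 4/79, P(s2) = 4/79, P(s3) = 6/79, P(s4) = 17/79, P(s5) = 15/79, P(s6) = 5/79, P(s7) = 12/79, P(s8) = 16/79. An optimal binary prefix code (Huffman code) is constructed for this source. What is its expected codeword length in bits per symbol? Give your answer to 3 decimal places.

Repeatedly combine the two least-probable nodes; the expected code length is the sum of the merged weights.
merge 4/79 + 4/79 → 8/79
merge 5/79 + 6/79 → 11/79
merge 8/79 + 11/79 → 19/79
merge 12/79 + 15/79 → 27/79
merge 16/79 + 17/79 → 33/79
merge 19/79 + 27/79 → 46/79
merge 33/79 + 46/79 → 1
L = 8/79 + 11/79 + 19/79 + 27/79 + 33/79 + 46/79 + 1 = 223/79 ≈ 2.823 bits/symbol.

2.823 bits/symbol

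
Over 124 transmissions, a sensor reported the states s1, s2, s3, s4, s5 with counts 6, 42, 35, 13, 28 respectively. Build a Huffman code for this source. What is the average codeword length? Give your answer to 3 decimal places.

Probabilities are the counts divided by 124.
Repeatedly combine the two least-probable nodes; the expected code length is the sum of the merged weights.
merge 3/62 + 13/124 → 19/124
merge 19/124 + 7/31 → 47/124
merge 35/124 + 21/62 → 77/124
merge 47/124 + 77/124 → 1
L = 19/124 + 47/124 + 77/124 + 1 = 267/124 ≈ 2.153 bits/symbol.

2.153 bits/symbol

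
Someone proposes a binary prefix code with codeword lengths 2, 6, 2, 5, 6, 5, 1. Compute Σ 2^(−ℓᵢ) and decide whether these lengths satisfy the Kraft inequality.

With common denominator 2^6 = 64: Σ 2^(−ℓᵢ) = 16/64 + 1/64 + 16/64 + 2/64 + 1/64 + 2/64 + 32/64 = 70/64 = 1.09375.
Kraft's inequality requires Σ ≤ 1; here Σ = 1.09375 > 1, so no such prefix code exists.

1.09375; no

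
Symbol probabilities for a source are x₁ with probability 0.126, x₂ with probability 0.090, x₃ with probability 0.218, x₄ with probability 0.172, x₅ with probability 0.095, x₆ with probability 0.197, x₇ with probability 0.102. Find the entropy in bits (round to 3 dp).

2.725 bits

H = −Σ pᵢ log₂ pᵢ.
−0.126·log₂(0.126) = 0.3766
−0.090·log₂(0.090) = 0.3127
−0.218·log₂(0.218) = 0.4791
−0.172·log₂(0.172) = 0.4368
−0.095·log₂(0.095) = 0.3226
−0.197·log₂(0.197) = 0.4617
−0.102·log₂(0.102) = 0.3359
Sum ≈ 2.7253 → 2.725 bits.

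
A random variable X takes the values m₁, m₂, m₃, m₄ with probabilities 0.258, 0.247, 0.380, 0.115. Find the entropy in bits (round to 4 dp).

H = −Σ pᵢ log₂ pᵢ.
−0.258·log₂(0.258) = 0.5043
−0.247·log₂(0.247) = 0.4983
−0.380·log₂(0.380) = 0.5305
−0.115·log₂(0.115) = 0.3588
Sum ≈ 1.8919 → 1.8919 bits.

1.8919 bits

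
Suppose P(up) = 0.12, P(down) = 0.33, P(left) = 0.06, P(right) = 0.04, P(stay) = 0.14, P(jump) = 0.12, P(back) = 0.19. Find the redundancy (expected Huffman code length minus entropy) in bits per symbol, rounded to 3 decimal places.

0.036 bits

Entropy H = −Σ p log₂ p ≈ 2.5436 bits.
Huffman merges: 1/25+3/50→1/10; 1/10+3/25→11/50; 3/25+7/50→13/50; 19/100+11/50→41/100; 13/50+33/100→59/100; 41/100+59/100→1. L = 129/50 ≈ 2.5800.
L − H = 2.5800 − 2.5436 = 0.036 bits.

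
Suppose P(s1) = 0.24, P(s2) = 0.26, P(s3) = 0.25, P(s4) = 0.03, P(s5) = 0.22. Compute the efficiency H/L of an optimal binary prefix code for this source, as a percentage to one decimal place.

Entropy H = −Σ p log₂ p ≈ 2.1318 bits.
Huffman merges: 3/100+11/50→1/4; 6/25+1/4→49/100; 1/4+13/50→51/100; 49/100+51/100→1. L = 9/4 ≈ 2.2500.
Efficiency = H/L = 2.1318/2.2500 = 94.7%.

94.7%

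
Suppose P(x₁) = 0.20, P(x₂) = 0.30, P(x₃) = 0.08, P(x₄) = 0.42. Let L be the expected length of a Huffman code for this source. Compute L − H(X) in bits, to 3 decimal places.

Entropy H = −Σ p log₂ p ≈ 1.8026 bits.
Huffman merges: 2/25+1/5→7/25; 7/25+3/10→29/50; 21/50+29/50→1. L = 93/50 ≈ 1.8600.
L − H = 1.8600 − 1.8026 = 0.057 bits.

0.057 bits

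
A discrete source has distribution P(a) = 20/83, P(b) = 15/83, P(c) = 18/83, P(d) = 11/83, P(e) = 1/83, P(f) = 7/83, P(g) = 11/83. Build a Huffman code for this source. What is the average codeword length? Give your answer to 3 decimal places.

Repeatedly combine the two least-probable nodes; the expected code length is the sum of the merged weights.
merge 1/83 + 7/83 → 8/83
merge 8/83 + 11/83 → 19/83
merge 11/83 + 15/83 → 26/83
merge 18/83 + 19/83 → 37/83
merge 20/83 + 26/83 → 46/83
merge 37/83 + 46/83 → 1
L = 8/83 + 19/83 + 26/83 + 37/83 + 46/83 + 1 = 219/83 ≈ 2.639 bits/symbol.

2.639 bits/symbol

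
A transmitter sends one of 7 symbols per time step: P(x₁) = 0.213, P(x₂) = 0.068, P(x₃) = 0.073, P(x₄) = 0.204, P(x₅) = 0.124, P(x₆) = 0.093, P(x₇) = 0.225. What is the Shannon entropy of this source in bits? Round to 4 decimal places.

H = −Σ pᵢ log₂ pᵢ.
−0.213·log₂(0.213) = 0.4752
−0.068·log₂(0.068) = 0.2637
−0.073·log₂(0.073) = 0.2756
−0.204·log₂(0.204) = 0.4678
−0.124·log₂(0.124) = 0.3734
−0.093·log₂(0.093) = 0.3187
−0.225·log₂(0.225) = 0.4842
Sum ≈ 2.6587 → 2.6587 bits.

2.6587 bits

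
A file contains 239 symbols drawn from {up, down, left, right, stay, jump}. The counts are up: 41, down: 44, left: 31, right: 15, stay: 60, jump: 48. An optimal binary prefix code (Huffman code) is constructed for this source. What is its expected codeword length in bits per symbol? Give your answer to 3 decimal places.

2.548 bits/symbol

Probabilities are the counts divided by 239.
Repeatedly combine the two least-probable nodes; the expected code length is the sum of the merged weights.
merge 15/239 + 31/239 → 46/239
merge 41/239 + 44/239 → 85/239
merge 46/239 + 48/239 → 94/239
merge 60/239 + 85/239 → 145/239
merge 94/239 + 145/239 → 1
L = 46/239 + 85/239 + 94/239 + 145/239 + 1 = 609/239 ≈ 2.548 bits/symbol.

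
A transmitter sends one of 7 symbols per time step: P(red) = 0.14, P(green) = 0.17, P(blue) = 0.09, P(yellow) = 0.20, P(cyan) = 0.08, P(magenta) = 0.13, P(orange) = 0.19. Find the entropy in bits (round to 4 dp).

2.7381 bits

H = −Σ pᵢ log₂ pᵢ.
−0.14·log₂(0.14) = 0.3971
−0.17·log₂(0.17) = 0.4346
−0.09·log₂(0.09) = 0.3127
−0.20·log₂(0.20) = 0.4644
−0.08·log₂(0.08) = 0.2915
−0.13·log₂(0.13) = 0.3826
−0.19·log₂(0.19) = 0.4552
Sum ≈ 2.7381 → 2.7381 bits.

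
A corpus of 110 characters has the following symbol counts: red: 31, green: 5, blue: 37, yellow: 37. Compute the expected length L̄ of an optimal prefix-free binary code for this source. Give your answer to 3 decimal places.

1.991 bits/symbol

Probabilities are the counts divided by 110.
Repeatedly combine the two least-probable nodes; the expected code length is the sum of the merged weights.
merge 1/22 + 31/110 → 18/55
merge 18/55 + 37/110 → 73/110
merge 37/110 + 73/110 → 1
L = 18/55 + 73/110 + 1 = 219/110 ≈ 1.991 bits/symbol.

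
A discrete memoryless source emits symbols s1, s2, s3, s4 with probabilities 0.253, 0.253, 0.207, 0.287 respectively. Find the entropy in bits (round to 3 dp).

1.991 bits

H = −Σ pᵢ log₂ pᵢ.
−0.253·log₂(0.253) = 0.5016
−0.253·log₂(0.253) = 0.5016
−0.207·log₂(0.207) = 0.4704
−0.287·log₂(0.287) = 0.5169
Sum ≈ 1.9905 → 1.991 bits.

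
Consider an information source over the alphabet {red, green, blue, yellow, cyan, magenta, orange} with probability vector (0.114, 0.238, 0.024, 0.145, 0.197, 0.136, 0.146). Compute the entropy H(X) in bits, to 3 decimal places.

2.642 bits

H = −Σ pᵢ log₂ pᵢ.
−0.114·log₂(0.114) = 0.3571
−0.238·log₂(0.238) = 0.4929
−0.024·log₂(0.024) = 0.1291
−0.145·log₂(0.145) = 0.4040
−0.197·log₂(0.197) = 0.4617
−0.136·log₂(0.136) = 0.3915
−0.146·log₂(0.146) = 0.4053
Sum ≈ 2.6416 → 2.642 bits.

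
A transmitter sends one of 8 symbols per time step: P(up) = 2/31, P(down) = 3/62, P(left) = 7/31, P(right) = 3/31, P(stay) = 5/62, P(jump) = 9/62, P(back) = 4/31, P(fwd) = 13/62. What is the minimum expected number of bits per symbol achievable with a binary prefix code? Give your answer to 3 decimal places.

Repeatedly combine the two least-probable nodes; the expected code length is the sum of the merged weights.
merge 3/62 + 2/31 → 7/62
merge 5/62 + 3/31 → 11/62
merge 7/62 + 4/31 → 15/62
merge 9/62 + 11/62 → 10/31
merge 13/62 + 7/31 → 27/62
merge 15/62 + 10/31 → 35/62
merge 27/62 + 35/62 → 1
L = 7/62 + 11/62 + 15/62 + 10/31 + 27/62 + 35/62 + 1 = 177/62 ≈ 2.855 bits/symbol.

2.855 bits/symbol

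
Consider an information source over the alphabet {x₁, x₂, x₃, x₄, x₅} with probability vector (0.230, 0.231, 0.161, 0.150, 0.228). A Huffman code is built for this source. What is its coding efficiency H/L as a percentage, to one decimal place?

Entropy H = −Σ p log₂ p ≈ 2.2971 bits.
Huffman merges: 3/20+161/1000→311/1000; 57/250+23/100→229/500; 231/1000+311/1000→271/500; 229/500+271/500→1. L = 2311/1000 ≈ 2.3110.
Efficiency = H/L = 2.2971/2.3110 = 99.4%.

99.4%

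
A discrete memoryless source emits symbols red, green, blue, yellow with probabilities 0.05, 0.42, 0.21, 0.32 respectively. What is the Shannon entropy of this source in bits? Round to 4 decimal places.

1.7406 bits

H = −Σ pᵢ log₂ pᵢ.
−0.05·log₂(0.05) = 0.2161
−0.42·log₂(0.42) = 0.5256
−0.21·log₂(0.21) = 0.4728
−0.32·log₂(0.32) = 0.5260
Sum ≈ 1.7406 → 1.7406 bits.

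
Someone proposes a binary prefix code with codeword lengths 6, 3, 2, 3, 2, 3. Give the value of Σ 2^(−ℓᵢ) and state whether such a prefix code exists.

0.890625; yes

With common denominator 2^6 = 64: Σ 2^(−ℓᵢ) = 1/64 + 8/64 + 16/64 + 8/64 + 16/64 + 8/64 = 57/64 = 0.890625.
Kraft's inequality requires Σ ≤ 1; here Σ = 0.890625 ≤ 1, so such a prefix code exists.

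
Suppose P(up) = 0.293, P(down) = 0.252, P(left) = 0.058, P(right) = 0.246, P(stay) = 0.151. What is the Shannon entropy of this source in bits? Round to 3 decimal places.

H = −Σ pᵢ log₂ pᵢ.
−0.293·log₂(0.293) = 0.5189
−0.252·log₂(0.252) = 0.5011
−0.058·log₂(0.058) = 0.2383
−0.246·log₂(0.246) = 0.4977
−0.151·log₂(0.151) = 0.4118
Sum ≈ 2.1678 → 2.168 bits.

2.168 bits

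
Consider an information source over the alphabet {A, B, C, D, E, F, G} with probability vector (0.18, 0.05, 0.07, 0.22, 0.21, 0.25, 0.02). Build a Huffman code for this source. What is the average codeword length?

2.53 bits/symbol

Repeatedly combine the two least-probable nodes; the expected code length is the sum of the merged weights.
merge 1/50 + 1/20 → 7/100
merge 7/100 + 7/100 → 7/50
merge 7/50 + 9/50 → 8/25
merge 21/100 + 11/50 → 43/100
merge 1/4 + 8/25 → 57/100
merge 43/100 + 57/100 → 1
L = 7/100 + 7/50 + 8/25 + 43/100 + 57/100 + 1 = 253/100 = 2.53 bits/symbol.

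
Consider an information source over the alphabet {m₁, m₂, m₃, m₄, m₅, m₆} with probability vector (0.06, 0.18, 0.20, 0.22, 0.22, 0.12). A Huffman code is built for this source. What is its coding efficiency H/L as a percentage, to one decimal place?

Entropy H = −Σ p log₂ p ≈ 2.4814 bits.
Huffman merges: 3/50+3/25→9/50; 9/50+9/50→9/25; 1/5+11/50→21/50; 11/50+9/25→29/50; 21/50+29/50→1. L = 127/50 ≈ 2.5400.
Efficiency = H/L = 2.4814/2.5400 = 97.7%.

97.7%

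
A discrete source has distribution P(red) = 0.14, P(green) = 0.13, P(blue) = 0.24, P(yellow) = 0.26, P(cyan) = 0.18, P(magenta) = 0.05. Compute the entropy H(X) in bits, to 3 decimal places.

2.441 bits

H = −Σ pᵢ log₂ pᵢ.
−0.14·log₂(0.14) = 0.3971
−0.13·log₂(0.13) = 0.3826
−0.24·log₂(0.24) = 0.4941
−0.26·log₂(0.26) = 0.5053
−0.18·log₂(0.18) = 0.4453
−0.05·log₂(0.05) = 0.2161
Sum ≈ 2.4406 → 2.441 bits.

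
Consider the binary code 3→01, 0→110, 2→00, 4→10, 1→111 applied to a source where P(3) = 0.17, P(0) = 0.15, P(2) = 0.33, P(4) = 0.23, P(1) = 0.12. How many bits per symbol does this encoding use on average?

L̄ = Σ pᵢ·ℓᵢ = 0.17·2 + 0.15·3 + 0.33·2 + 0.23·2 + 0.12·3 = 2.27 bits/symbol.

2.27 bits/symbol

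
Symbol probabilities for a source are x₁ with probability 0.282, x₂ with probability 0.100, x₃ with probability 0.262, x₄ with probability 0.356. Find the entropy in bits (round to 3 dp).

H = −Σ pᵢ log₂ pᵢ.
−0.282·log₂(0.282) = 0.5150
−0.100·log₂(0.100) = 0.3322
−0.262·log₂(0.262) = 0.5063
−0.356·log₂(0.356) = 0.5305
Sum ≈ 1.8839 → 1.884 bits.

1.884 bits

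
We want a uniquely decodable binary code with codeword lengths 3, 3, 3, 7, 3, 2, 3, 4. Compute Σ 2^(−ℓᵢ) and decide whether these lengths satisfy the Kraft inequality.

With common denominator 2^7 = 128: Σ 2^(−ℓᵢ) = 16/128 + 16/128 + 16/128 + 1/128 + 16/128 + 32/128 + 16/128 + 8/128 = 121/128 = 0.9453125.
Kraft's inequality requires Σ ≤ 1; here Σ = 0.9453125 ≤ 1, so such a prefix code exists.

0.9453125; yes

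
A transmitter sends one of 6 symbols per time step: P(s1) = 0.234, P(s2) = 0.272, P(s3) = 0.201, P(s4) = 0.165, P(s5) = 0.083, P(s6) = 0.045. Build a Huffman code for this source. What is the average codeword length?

2.421 bits/symbol

Repeatedly combine the two least-probable nodes; the expected code length is the sum of the merged weights.
merge 9/200 + 83/1000 → 16/125
merge 16/125 + 33/200 → 293/1000
merge 201/1000 + 117/500 → 87/200
merge 34/125 + 293/1000 → 113/200
merge 87/200 + 113/200 → 1
L = 16/125 + 293/1000 + 87/200 + 113/200 + 1 = 2421/1000 = 2.421 bits/symbol.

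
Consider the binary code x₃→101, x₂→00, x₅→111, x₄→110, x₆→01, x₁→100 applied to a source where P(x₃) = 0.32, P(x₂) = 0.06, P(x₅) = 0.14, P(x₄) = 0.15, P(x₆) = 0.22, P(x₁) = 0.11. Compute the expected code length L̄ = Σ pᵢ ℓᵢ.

2.72 bits/symbol

L̄ = Σ pᵢ·ℓᵢ = 0.32·3 + 0.06·2 + 0.14·3 + 0.15·3 + 0.22·2 + 0.11·3 = 2.72 bits/symbol.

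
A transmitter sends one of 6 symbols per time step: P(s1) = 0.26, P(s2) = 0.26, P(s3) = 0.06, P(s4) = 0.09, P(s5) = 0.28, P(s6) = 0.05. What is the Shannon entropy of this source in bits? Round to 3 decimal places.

H = −Σ pᵢ log₂ pᵢ.
−0.26·log₂(0.26) = 0.5053
−0.26·log₂(0.26) = 0.5053
−0.06·log₂(0.06) = 0.2435
−0.09·log₂(0.09) = 0.3127
−0.28·log₂(0.28) = 0.5142
−0.05·log₂(0.05) = 0.2161
Sum ≈ 2.2971 → 2.297 bits.

2.297 bits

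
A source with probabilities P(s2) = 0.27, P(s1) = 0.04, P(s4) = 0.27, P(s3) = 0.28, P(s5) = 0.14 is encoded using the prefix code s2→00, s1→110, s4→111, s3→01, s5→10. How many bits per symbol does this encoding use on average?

L̄ = Σ pᵢ·ℓᵢ = 0.27·2 + 0.04·3 + 0.27·3 + 0.28·2 + 0.14·2 = 2.31 bits/symbol.

2.31 bits/symbol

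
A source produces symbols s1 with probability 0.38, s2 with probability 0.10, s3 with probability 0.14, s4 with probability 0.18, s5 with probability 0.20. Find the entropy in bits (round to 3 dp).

H = −Σ pᵢ log₂ pᵢ.
−0.38·log₂(0.38) = 0.5305
−0.10·log₂(0.10) = 0.3322
−0.14·log₂(0.14) = 0.3971
−0.18·log₂(0.18) = 0.4453
−0.20·log₂(0.20) = 0.4644
Sum ≈ 2.1694 → 2.169 bits.

2.169 bits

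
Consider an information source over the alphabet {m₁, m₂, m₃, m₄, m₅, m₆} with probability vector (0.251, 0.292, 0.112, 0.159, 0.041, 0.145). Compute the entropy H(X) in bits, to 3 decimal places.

2.388 bits

H = −Σ pᵢ log₂ pᵢ.
−0.251·log₂(0.251) = 0.5006
−0.292·log₂(0.292) = 0.5186
−0.112·log₂(0.112) = 0.3537
−0.159·log₂(0.159) = 0.4218
−0.041·log₂(0.041) = 0.1889
−0.145·log₂(0.145) = 0.4040
Sum ≈ 2.3876 → 2.388 bits.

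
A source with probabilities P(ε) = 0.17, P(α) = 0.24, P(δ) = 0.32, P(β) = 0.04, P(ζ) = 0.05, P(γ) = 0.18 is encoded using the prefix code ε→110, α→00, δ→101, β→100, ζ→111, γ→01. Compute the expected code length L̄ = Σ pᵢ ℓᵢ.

2.58 bits/symbol

L̄ = Σ pᵢ·ℓᵢ = 0.17·3 + 0.24·2 + 0.32·3 + 0.04·3 + 0.05·3 + 0.18·2 = 2.58 bits/symbol.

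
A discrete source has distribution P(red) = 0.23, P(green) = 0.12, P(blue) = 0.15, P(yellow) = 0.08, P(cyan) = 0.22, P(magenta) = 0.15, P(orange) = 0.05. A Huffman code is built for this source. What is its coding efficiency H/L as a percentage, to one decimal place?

99.4%

Entropy H = −Σ p log₂ p ≈ 2.6640 bits.
Huffman merges: 1/20+2/25→13/100; 3/25+13/100→1/4; 3/20+3/20→3/10; 11/50+23/100→9/20; 1/4+3/10→11/20; 9/20+11/20→1. L = 67/25 ≈ 2.6800.
Efficiency = H/L = 2.6640/2.6800 = 99.4%.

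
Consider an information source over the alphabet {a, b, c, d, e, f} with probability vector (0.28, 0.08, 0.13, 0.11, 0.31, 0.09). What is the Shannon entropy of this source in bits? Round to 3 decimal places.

2.375 bits

H = −Σ pᵢ log₂ pᵢ.
−0.28·log₂(0.28) = 0.5142
−0.08·log₂(0.08) = 0.2915
−0.13·log₂(0.13) = 0.3826
−0.11·log₂(0.11) = 0.3503
−0.31·log₂(0.31) = 0.5238
−0.09·log₂(0.09) = 0.3127
Sum ≈ 2.3751 → 2.375 bits.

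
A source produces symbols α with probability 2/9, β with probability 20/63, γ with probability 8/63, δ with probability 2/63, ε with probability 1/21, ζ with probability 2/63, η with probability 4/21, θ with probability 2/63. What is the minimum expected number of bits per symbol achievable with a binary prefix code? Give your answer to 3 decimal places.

2.556 bits/symbol

Repeatedly combine the two least-probable nodes; the expected code length is the sum of the merged weights.
merge 2/63 + 2/63 → 4/63
merge 2/63 + 1/21 → 5/63
merge 4/63 + 5/63 → 1/7
merge 8/63 + 1/7 → 17/63
merge 4/21 + 2/9 → 26/63
merge 17/63 + 20/63 → 37/63
merge 26/63 + 37/63 → 1
L = 4/63 + 5/63 + 1/7 + 17/63 + 26/63 + 37/63 + 1 = 23/9 ≈ 2.556 bits/symbol.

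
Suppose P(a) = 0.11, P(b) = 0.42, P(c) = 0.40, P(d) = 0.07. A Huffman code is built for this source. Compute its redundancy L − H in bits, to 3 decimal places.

Entropy H = −Σ p log₂ p ≈ 1.6733 bits.
Huffman merges: 7/100+11/100→9/50; 9/50+2/5→29/50; 21/50+29/50→1. L = 44/25 ≈ 1.7600.
L − H = 1.7600 − 1.6733 = 0.087 bits.

0.087 bits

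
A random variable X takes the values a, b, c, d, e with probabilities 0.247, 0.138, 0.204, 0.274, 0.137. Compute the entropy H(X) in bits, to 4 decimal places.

2.2651 bits

H = −Σ pᵢ log₂ pᵢ.
−0.247·log₂(0.247) = 0.4983
−0.138·log₂(0.138) = 0.3943
−0.204·log₂(0.204) = 0.4678
−0.274·log₂(0.274) = 0.5118
−0.137·log₂(0.137) = 0.3929
Sum ≈ 2.2651 → 2.2651 bits.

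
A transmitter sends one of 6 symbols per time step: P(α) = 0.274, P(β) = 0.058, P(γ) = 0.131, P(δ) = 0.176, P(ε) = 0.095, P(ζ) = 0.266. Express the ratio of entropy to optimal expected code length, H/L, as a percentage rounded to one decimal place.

98.7%

Entropy H = −Σ p log₂ p ≈ 2.4061 bits.
Huffman merges: 29/500+19/200→153/1000; 131/1000+153/1000→71/250; 22/125+133/500→221/500; 137/500+71/250→279/500; 221/500+279/500→1. L = 2437/1000 ≈ 2.4370.
Efficiency = H/L = 2.4061/2.4370 = 98.7%.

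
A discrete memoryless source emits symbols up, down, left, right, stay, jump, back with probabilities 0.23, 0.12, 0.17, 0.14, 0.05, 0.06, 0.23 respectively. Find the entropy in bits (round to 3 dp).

2.634 bits

H = −Σ pᵢ log₂ pᵢ.
−0.23·log₂(0.23) = 0.4877
−0.12·log₂(0.12) = 0.3671
−0.17·log₂(0.17) = 0.4346
−0.14·log₂(0.14) = 0.3971
−0.05·log₂(0.05) = 0.2161
−0.06·log₂(0.06) = 0.2435
−0.23·log₂(0.23) = 0.4877
Sum ≈ 2.6337 → 2.634 bits.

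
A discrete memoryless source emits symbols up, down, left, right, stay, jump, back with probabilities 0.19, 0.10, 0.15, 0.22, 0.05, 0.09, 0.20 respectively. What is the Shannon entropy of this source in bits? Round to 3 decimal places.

2.672 bits

H = −Σ pᵢ log₂ pᵢ.
−0.19·log₂(0.19) = 0.4552
−0.10·log₂(0.10) = 0.3322
−0.15·log₂(0.15) = 0.4105
−0.22·log₂(0.22) = 0.4806
−0.05·log₂(0.05) = 0.2161
−0.09·log₂(0.09) = 0.3127
−0.20·log₂(0.20) = 0.4644
Sum ≈ 2.6717 → 2.672 bits.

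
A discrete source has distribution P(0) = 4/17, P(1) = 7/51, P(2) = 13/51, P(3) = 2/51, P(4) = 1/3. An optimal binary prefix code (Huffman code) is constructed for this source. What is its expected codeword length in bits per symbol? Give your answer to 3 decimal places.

Repeatedly combine the two least-probable nodes; the expected code length is the sum of the merged weights.
merge 2/51 + 7/51 → 3/17
merge 3/17 + 4/17 → 7/17
merge 13/51 + 1/3 → 10/17
merge 7/17 + 10/17 → 1
L = 3/17 + 7/17 + 10/17 + 1 = 37/17 ≈ 2.176 bits/symbol.

2.176 bits/symbol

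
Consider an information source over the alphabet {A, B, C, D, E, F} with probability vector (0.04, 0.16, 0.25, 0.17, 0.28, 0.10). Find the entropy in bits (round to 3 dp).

H = −Σ pᵢ log₂ pᵢ.
−0.04·log₂(0.04) = 0.1858
−0.16·log₂(0.16) = 0.4230
−0.25·log₂(0.25) = 0.5000
−0.17·log₂(0.17) = 0.4346
−0.28·log₂(0.28) = 0.5142
−0.10·log₂(0.10) = 0.3322
Sum ≈ 2.3898 → 2.390 bits.

2.390 bits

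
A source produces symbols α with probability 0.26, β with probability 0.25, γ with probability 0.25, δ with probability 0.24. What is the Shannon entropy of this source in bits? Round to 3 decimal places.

H = −Σ pᵢ log₂ pᵢ.
−0.26·log₂(0.26) = 0.5053
−0.25·log₂(0.25) = 0.5000
−0.25·log₂(0.25) = 0.5000
−0.24·log₂(0.24) = 0.4941
Sum ≈ 1.9994 → 1.999 bits.

1.999 bits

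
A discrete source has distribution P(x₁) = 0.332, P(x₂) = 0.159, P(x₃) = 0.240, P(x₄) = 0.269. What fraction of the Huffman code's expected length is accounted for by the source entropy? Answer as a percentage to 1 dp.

97.7%

Entropy H = −Σ p log₂ p ≈ 1.9536 bits.
Huffman merges: 159/1000+6/25→399/1000; 269/1000+83/250→601/1000; 399/1000+601/1000→1. L = 2 ≈ 2.0000.
Efficiency = H/L = 1.9536/2.0000 = 97.7%.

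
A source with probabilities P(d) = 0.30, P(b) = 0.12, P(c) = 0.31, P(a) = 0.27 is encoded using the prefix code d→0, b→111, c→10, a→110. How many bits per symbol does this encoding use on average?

2.09 bits/symbol

L̄ = Σ pᵢ·ℓᵢ = 0.30·1 + 0.12·3 + 0.31·2 + 0.27·3 = 2.09 bits/symbol.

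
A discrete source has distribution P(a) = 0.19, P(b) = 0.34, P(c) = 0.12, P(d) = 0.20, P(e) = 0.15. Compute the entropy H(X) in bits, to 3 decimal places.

2.226 bits

H = −Σ pᵢ log₂ pᵢ.
−0.19·log₂(0.19) = 0.4552
−0.34·log₂(0.34) = 0.5292
−0.12·log₂(0.12) = 0.3671
−0.20·log₂(0.20) = 0.4644
−0.15·log₂(0.15) = 0.4105
Sum ≈ 2.2264 → 2.226 bits.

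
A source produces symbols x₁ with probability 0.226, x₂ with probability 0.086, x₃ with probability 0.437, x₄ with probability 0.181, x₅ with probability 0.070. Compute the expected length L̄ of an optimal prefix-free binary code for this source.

Repeatedly combine the two least-probable nodes; the expected code length is the sum of the merged weights.
merge 7/100 + 43/500 → 39/250
merge 39/250 + 181/1000 → 337/1000
merge 113/500 + 337/1000 → 563/1000
merge 437/1000 + 563/1000 → 1
L = 39/250 + 337/1000 + 563/1000 + 1 = 257/125 = 2.056 bits/symbol.

2.056 bits/symbol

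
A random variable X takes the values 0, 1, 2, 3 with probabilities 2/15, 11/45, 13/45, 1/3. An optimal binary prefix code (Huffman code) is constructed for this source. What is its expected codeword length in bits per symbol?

2 bits/symbol

Repeatedly combine the two least-probable nodes; the expected code length is the sum of the merged weights.
merge 2/15 + 11/45 → 17/45
merge 13/45 + 1/3 → 28/45
merge 17/45 + 28/45 → 1
L = 17/45 + 28/45 + 1 = 2 bits/symbol.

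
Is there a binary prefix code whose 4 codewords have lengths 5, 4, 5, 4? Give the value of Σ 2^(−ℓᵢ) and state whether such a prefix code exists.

With common denominator 2^5 = 32: Σ 2^(−ℓᵢ) = 1/32 + 2/32 + 1/32 + 2/32 = 6/32 = 0.1875.
Kraft's inequality requires Σ ≤ 1; here Σ = 0.1875 ≤ 1, so such a prefix code exists.

0.1875; yes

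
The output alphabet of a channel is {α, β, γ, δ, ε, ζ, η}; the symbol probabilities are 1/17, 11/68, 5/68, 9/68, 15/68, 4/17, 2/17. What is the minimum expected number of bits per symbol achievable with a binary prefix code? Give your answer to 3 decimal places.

Repeatedly combine the two least-probable nodes; the expected code length is the sum of the merged weights.
merge 1/17 + 5/68 → 9/68
merge 2/17 + 9/68 → 1/4
merge 9/68 + 11/68 → 5/17
merge 15/68 + 4/17 → 31/68
merge 1/4 + 5/17 → 37/68
merge 31/68 + 37/68 → 1
L = 9/68 + 1/4 + 5/17 + 31/68 + 37/68 + 1 = 91/34 ≈ 2.676 bits/symbol.

2.676 bits/symbol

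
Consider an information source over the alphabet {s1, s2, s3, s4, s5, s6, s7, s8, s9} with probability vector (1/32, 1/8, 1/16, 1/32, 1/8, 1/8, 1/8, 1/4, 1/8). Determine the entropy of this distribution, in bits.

2.9375 bits

Each probability is a power of 1/2, so log₂(1/p) is an integer.
H = Σ p·log₂(1/p) = 1/32·5 + 1/8·3 + 1/16·4 + 1/32·5 + 1/8·3 + 1/8·3 + 1/8·3 + 1/4·2 + 1/8·3 = 2.9375 bits.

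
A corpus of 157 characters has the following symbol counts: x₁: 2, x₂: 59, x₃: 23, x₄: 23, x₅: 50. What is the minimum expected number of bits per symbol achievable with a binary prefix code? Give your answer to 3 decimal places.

Probabilities are the counts divided by 157.
Repeatedly combine the two least-probable nodes; the expected code length is the sum of the merged weights.
merge 2/157 + 23/157 → 25/157
merge 23/157 + 25/157 → 48/157
merge 48/157 + 50/157 → 98/157
merge 59/157 + 98/157 → 1
L = 25/157 + 48/157 + 98/157 + 1 = 328/157 ≈ 2.089 bits/symbol.

2.089 bits/symbol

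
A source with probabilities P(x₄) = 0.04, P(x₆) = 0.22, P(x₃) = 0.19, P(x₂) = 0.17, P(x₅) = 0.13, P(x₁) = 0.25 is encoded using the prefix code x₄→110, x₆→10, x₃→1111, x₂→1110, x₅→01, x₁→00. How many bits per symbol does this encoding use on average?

L̄ = Σ pᵢ·ℓᵢ = 0.04·3 + 0.22·2 + 0.19·4 + 0.17·4 + 0.13·2 + 0.25·2 = 2.76 bits/symbol.

2.76 bits/symbol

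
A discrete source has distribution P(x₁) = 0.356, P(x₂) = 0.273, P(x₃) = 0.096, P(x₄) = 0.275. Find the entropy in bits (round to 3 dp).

1.879 bits

H = −Σ pᵢ log₂ pᵢ.
−0.356·log₂(0.356) = 0.5305
−0.273·log₂(0.273) = 0.5113
−0.096·log₂(0.096) = 0.3246
−0.275·log₂(0.275) = 0.5122
Sum ≈ 1.8785 → 1.879 bits.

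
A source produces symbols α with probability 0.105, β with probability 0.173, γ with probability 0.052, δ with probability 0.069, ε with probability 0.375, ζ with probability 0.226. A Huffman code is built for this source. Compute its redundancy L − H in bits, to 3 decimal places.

Entropy H = −Σ p log₂ p ≈ 2.2828 bits.
Huffman merges: 13/250+69/1000→121/1000; 21/200+121/1000→113/500; 173/1000+113/500→399/1000; 113/500+3/8→601/1000; 399/1000+601/1000→1. L = 2347/1000 ≈ 2.3470.
L − H = 2.3470 − 2.2828 = 0.064 bits.

0.064 bits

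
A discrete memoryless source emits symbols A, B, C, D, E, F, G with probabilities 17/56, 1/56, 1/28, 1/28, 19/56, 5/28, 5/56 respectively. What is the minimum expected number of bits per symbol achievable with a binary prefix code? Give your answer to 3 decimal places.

2.321 bits/symbol

Repeatedly combine the two least-probable nodes; the expected code length is the sum of the merged weights.
merge 1/56 + 1/28 → 3/56
merge 1/28 + 3/56 → 5/56
merge 5/56 + 5/56 → 5/28
merge 5/28 + 5/28 → 5/14
merge 17/56 + 19/56 → 9/14
merge 5/14 + 9/14 → 1
L = 3/56 + 5/56 + 5/28 + 5/14 + 9/14 + 1 = 65/28 ≈ 2.321 bits/symbol.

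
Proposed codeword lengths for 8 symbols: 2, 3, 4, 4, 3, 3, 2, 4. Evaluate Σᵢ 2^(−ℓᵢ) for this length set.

With common denominator 2^4 = 16: Σ 2^(−ℓᵢ) = 4/16 + 2/16 + 1/16 + 1/16 + 2/16 + 2/16 + 4/16 + 1/16 = 17/16 = 1.0625.

1.0625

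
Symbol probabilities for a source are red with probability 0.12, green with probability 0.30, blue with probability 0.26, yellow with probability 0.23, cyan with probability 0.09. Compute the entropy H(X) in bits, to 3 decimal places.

2.194 bits

H = −Σ pᵢ log₂ pᵢ.
−0.12·log₂(0.12) = 0.3671
−0.30·log₂(0.30) = 0.5211
−0.26·log₂(0.26) = 0.5053
−0.23·log₂(0.23) = 0.4877
−0.09·log₂(0.09) = 0.3127
Sum ≈ 2.1938 → 2.194 bits.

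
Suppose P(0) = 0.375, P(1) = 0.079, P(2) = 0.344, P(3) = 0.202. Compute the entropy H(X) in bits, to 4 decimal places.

H = −Σ pᵢ log₂ pᵢ.
−0.375·log₂(0.375) = 0.5306
−0.079·log₂(0.079) = 0.2893
−0.344·log₂(0.344) = 0.5296
−0.202·log₂(0.202) = 0.4661
Sum ≈ 1.8157 → 1.8157 bits.

1.8157 bits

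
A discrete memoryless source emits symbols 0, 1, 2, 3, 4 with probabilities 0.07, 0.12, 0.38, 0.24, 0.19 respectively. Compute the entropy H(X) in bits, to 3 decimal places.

H = −Σ pᵢ log₂ pᵢ.
−0.07·log₂(0.07) = 0.2686
−0.12·log₂(0.12) = 0.3671
−0.38·log₂(0.38) = 0.5305
−0.24·log₂(0.24) = 0.4941
−0.19·log₂(0.19) = 0.4552
Sum ≈ 2.1154 → 2.115 bits.

2.115 bits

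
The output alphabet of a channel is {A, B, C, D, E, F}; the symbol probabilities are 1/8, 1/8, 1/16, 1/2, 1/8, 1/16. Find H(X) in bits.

2.125 bits

Each probability is a power of 1/2, so log₂(1/p) is an integer.
H = Σ p·log₂(1/p) = 1/8·3 + 1/8·3 + 1/16·4 + 1/2·1 + 1/8·3 + 1/16·4 = 2.125 bits.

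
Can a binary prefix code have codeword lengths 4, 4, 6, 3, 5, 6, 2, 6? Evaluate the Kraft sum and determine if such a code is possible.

0.578125; yes

With common denominator 2^6 = 64: Σ 2^(−ℓᵢ) = 4/64 + 4/64 + 1/64 + 8/64 + 2/64 + 1/64 + 16/64 + 1/64 = 37/64 = 0.578125.
Kraft's inequality requires Σ ≤ 1; here Σ = 0.578125 ≤ 1, so such a prefix code exists.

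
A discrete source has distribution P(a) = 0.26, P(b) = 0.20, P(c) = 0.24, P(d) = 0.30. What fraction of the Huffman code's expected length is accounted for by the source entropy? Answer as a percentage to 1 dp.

Entropy H = −Σ p log₂ p ≈ 1.9849 bits.
Huffman merges: 1/5+6/25→11/25; 13/50+3/10→14/25; 11/25+14/25→1. L = 2 ≈ 2.0000.
Efficiency = H/L = 1.9849/2.0000 = 99.2%.

99.2%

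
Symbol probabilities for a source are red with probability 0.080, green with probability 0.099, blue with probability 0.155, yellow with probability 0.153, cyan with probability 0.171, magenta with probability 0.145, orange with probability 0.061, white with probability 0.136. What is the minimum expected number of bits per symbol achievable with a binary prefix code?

2.97 bits/symbol

Repeatedly combine the two least-probable nodes; the expected code length is the sum of the merged weights.
merge 61/1000 + 2/25 → 141/1000
merge 99/1000 + 17/125 → 47/200
merge 141/1000 + 29/200 → 143/500
merge 153/1000 + 31/200 → 77/250
merge 171/1000 + 47/200 → 203/500
merge 143/500 + 77/250 → 297/500
merge 203/500 + 297/500 → 1
L = 141/1000 + 47/200 + 143/500 + 77/250 + 203/500 + 297/500 + 1 = 297/100 = 2.97 bits/symbol.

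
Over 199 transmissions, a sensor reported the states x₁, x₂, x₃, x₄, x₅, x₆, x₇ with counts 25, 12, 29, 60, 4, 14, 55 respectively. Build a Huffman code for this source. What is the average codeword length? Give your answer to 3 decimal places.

Probabilities are the counts divided by 199.
Repeatedly combine the two least-probable nodes; the expected code length is the sum of the merged weights.
merge 4/199 + 12/199 → 16/199
merge 14/199 + 16/199 → 30/199
merge 25/199 + 29/199 → 54/199
merge 30/199 + 54/199 → 84/199
merge 55/199 + 60/199 → 115/199
merge 84/199 + 115/199 → 1
L = 16/199 + 30/199 + 54/199 + 84/199 + 115/199 + 1 = 498/199 ≈ 2.503 bits/symbol.

2.503 bits/symbol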